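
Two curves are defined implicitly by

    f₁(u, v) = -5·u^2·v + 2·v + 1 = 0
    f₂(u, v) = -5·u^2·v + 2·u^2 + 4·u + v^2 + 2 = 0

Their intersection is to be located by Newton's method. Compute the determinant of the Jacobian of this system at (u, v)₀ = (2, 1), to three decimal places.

J = [[-10·u·v, -5·u^2 + 2], [-10·u·v + 4·u + 4, -5·u^2 + 2·v]].
At the point, J = [[-20.000, -18.000], [-8.000, -18.000]].
det J = 216.000.

216.000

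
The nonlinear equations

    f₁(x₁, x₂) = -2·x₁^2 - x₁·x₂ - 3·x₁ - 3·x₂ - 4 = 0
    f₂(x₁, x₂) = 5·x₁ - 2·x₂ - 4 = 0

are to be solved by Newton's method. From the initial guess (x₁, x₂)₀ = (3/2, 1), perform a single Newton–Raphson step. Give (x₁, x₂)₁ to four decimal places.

(0.5176, -0.7059)

At (3/2, 1): F = (-17.5000, 1.5000).
Jacobian J = [[-4·x₁ - x₂ - 3, -x₁ - 3], [5, -2]].
At the point, J = [[-10.0000, -4.5000], [5.0000, -2.0000]] (det J = 42.5000).
Solving J·Δ = −F gives Δ = (-0.9824, -1.7059).
Then the next iterate is (x₁, x₂)₁ = (0.5176, -0.7059).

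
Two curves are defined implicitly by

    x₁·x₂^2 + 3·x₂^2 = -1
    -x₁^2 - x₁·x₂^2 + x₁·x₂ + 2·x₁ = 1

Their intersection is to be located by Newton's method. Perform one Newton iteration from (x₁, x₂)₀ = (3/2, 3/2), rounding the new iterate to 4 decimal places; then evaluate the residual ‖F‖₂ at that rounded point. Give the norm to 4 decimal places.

2.8280

At (3/2, 3/2): F = (11.1250, -1.3750).
Jacobian J = [[x₂^2, 2·x₁·x₂ + 6·x₂], [-2·x₁ - x₂^2 + x₂ + 2, -2·x₁·x₂ + x₁]].
At the point, J = [[2.2500, 13.5000], [-1.7500, -3.0000]] (det J = 16.8750).
Solving J·Δ = −F gives Δ = (0.8778, -0.9704).
Then the next iterate is (x₁, x₂)₁ = (2.3778, 0.5296).
Re-evaluating at (2.3778, 0.5296): F = (2.508345, -1.305966), so ‖F‖₂ = 2.8280.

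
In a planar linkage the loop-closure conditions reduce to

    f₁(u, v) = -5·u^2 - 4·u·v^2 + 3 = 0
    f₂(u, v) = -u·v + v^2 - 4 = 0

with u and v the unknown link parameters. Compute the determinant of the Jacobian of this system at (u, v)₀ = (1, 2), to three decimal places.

-110.000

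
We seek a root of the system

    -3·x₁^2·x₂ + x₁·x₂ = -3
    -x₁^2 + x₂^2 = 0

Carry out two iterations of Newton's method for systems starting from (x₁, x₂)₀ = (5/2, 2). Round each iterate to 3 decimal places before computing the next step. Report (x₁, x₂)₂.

At (5/2, 2): F = (-29.500, -2.250).
Jacobian J = [[-6·x₁·x₂ + x₂, -3·x₁^2 + x₁], [-2·x₁, 2·x₂]].
At the point, J = [[-28.000, -16.250], [-5.000, 4.000]] (det J = -193.250).
Solving J·Δ = −F gives Δ = (-0.800, -0.437).
Then the next iterate is (x₁, x₂)₁ = (1.700, 1.563).
Round to (1.700, 1.563) and repeat: F = (-7.89411, -0.44703), J = [[-14.37960, -6.970], [-3.400, 3.126]].
Δ = (-0.405, -0.297), so (x₁, x₂)₂ = (1.295, 1.266).

(1.295, 1.266)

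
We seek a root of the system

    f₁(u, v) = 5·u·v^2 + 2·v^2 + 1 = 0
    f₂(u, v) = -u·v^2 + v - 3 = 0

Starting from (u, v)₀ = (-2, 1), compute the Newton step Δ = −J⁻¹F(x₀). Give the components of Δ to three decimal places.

At (-2, 1): F = (-7.000, 0.000).
Jacobian J = [[5·v^2, 10·u·v + 4·v], [-v^2, -2·u·v + 1]].
At the point, J = [[5.000, -16.000], [-1.000, 5.000]] (det J = 9.000).
Solving J·Δ = −F gives Δ = (3.889, 0.778).

(3.889, 0.778)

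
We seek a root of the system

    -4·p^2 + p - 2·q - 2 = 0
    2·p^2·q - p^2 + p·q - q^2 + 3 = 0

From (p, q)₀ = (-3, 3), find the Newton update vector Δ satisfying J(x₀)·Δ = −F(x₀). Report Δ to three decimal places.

(2.123, 3.035)

At (-3, 3): F = (-47.000, 30.000).
Jacobian J = [[-8·p + 1, -2], [4·p·q - 2·p + q, 2·p^2 + p - 2·q]].
At the point, J = [[25.000, -2.000], [-27.000, 9.000]] (det J = 171.000).
Solving J·Δ = −F gives Δ = (2.123, 3.035).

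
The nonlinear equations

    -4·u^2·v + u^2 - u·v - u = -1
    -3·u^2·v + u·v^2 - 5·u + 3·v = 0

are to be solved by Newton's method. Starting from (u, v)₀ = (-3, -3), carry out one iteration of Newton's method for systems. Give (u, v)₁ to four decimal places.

(-1.9045, -2.1290)

At (-3, -3): F = (112.0000, 60.0000).
Jacobian J = [[-8·u·v + 2·u - v - 1, -4·u^2 - u], [-6·u·v + v^2 - 5, -3·u^2 + 2·u·v + 3]].
At the point, J = [[-76.0000, -33.0000], [-50.0000, -6.0000]] (det J = -1194.0000).
Solving J·Δ = −F gives Δ = (1.0955, 0.8710).
Then the next iterate is (u, v)₁ = (-1.9045, -2.1290).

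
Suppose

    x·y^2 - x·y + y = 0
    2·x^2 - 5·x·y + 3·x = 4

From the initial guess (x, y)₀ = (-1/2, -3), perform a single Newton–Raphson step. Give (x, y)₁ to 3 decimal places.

(0.304, -3.143)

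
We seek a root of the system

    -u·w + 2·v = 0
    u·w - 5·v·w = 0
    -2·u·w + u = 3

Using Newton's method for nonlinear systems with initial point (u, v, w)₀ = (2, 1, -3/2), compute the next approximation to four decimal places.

At (2, 1, -3/2): F = (5.0000, 4.5000, 5.0000).
Jacobian J = [[-w, 2, -u], [w, -5·w, u - 5·v], [-2·w + 1, 0, -2·u]].
At the point, J = [[1.5000, 2.0000, -2.0000], [-1.5000, 7.5000, -3.0000], [4.0000, 0.0000, -4.0000]] (det J = -21.0000).
Solving J·Δ = −F gives Δ = (-3.2857, -2.0714, -2.0357).
Then the next iterate is (u, v, w)₁ = (-1.2857, -1.0714, -3.5357).

(-1.2857, -1.0714, -3.5357)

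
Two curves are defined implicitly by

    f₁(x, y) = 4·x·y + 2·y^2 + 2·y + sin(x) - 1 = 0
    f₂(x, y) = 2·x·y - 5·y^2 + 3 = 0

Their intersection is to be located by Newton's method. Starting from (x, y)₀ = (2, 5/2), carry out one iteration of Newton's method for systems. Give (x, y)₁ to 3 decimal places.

At (2, 5/2): F = (37.40930, -18.250).
Jacobian J = [[4·y + cos(x), 4·x + 4·y + 2], [2·y, 2·x - 10·y]].
At the point, J = [[9.58385, 20.000], [5.000, -21.000]] (det J = -301.26092).
Solving J·Δ = −F gives Δ = (-1.396, -1.201).
Then the next iterate is (x, y)₁ = (0.604, 1.299).

(0.604, 1.299)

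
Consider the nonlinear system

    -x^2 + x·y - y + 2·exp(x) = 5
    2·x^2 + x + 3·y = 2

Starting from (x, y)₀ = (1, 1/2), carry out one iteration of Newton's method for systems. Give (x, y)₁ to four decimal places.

(1.1431, -0.5719)

At (1, 1/2): F = (-0.563436, 2.5000).
Jacobian J = [[-2·x + y + 2·exp(x), x - 1], [4·x + 1, 3]].
At the point, J = [[3.936564, 0.0000], [5.0000, 3.0000]] (det J = 11.809691).
Solving J·Δ = −F gives Δ = (0.1431, -1.0719).
Then the next iterate is (x, y)₁ = (1.1431, -0.5719).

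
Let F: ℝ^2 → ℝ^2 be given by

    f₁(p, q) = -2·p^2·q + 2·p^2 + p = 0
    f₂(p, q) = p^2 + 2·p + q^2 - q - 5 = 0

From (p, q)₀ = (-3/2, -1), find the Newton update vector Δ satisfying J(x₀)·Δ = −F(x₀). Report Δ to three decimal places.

(1.382, -1.711)

At (-3/2, -1): F = (7.500, -3.750).
Jacobian J = [[-4·p·q + 4·p + 1, -2·p^2], [2·p + 2, 2·q - 1]].
At the point, J = [[-11.000, -4.500], [-1.000, -3.000]] (det J = 28.500).
Solving J·Δ = −F gives Δ = (1.382, -1.711).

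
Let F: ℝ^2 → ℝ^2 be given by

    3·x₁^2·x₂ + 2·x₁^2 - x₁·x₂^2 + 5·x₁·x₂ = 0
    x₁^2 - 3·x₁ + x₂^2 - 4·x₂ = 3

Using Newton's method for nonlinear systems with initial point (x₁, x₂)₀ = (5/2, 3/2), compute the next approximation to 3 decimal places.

At (5/2, 3/2): F = (53.750, -8.000).
Jacobian J = [[6·x₁·x₂ + 4·x₁ - x₂^2 + 5·x₂, 3·x₁^2 - 2·x₁·x₂ + 5·x₁], [2·x₁ - 3, 2·x₂ - 4]].
At the point, J = [[37.750, 23.750], [2.000, -1.000]] (det J = -85.250).
Solving J·Δ = −F gives Δ = (1.598, -4.804).
Then the next iterate is (x₁, x₂)₁ = (4.098, -3.304).

(4.098, -3.304)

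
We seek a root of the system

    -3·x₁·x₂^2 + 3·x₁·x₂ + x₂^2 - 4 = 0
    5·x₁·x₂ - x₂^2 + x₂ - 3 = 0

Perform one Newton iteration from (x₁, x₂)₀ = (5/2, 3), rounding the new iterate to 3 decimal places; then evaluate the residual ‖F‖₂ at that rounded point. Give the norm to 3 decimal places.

7.274

At (5/2, 3): F = (-40.000, 28.500).
Jacobian J = [[-3·x₂^2 + 3·x₂, -6·x₁·x₂ + 3·x₁ + 2·x₂], [5·x₂, 5·x₁ - 2·x₂ + 1]].
At the point, J = [[-18.000, -31.500], [15.000, 7.500]] (det J = 337.500).
Solving J·Δ = −F gives Δ = (-1.771, -0.258).
Then the next iterate is (x₁, x₂)₁ = (0.729, 2.742).
Re-evaluating at (0.729, 2.742): F = (-6.92778, 2.21803), so ‖F‖₂ = 7.274.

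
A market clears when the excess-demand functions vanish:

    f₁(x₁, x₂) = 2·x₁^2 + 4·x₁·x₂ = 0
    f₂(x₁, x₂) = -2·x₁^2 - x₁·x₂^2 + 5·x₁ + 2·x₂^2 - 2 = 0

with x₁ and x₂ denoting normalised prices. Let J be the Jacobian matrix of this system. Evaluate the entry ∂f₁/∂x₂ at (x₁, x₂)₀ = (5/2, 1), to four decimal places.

∂f₁/∂x₂ = 4·x₁.
At (5/2, 1) this is 10.0000.

10.0000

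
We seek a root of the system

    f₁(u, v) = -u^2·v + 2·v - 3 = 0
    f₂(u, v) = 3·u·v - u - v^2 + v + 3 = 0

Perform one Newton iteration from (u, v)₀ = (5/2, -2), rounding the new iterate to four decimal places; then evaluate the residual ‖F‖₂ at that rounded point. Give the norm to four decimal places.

At (5/2, -2): F = (5.5000, -20.5000).
Jacobian J = [[-2·u·v, -u^2 + 2], [3·v - 1, 3·u - 2·v + 1]].
At the point, J = [[10.0000, -4.2500], [-7.0000, 12.5000]] (det J = 95.2500).
Solving J·Δ = −F gives Δ = (0.1929, 1.7480).
Then the next iterate is (u, v)₁ = (2.6929, -0.2520).
Re-evaluating at (2.6929, -0.2520): F = (-1.676569, -2.044236), so ‖F‖₂ = 2.6438.

2.6438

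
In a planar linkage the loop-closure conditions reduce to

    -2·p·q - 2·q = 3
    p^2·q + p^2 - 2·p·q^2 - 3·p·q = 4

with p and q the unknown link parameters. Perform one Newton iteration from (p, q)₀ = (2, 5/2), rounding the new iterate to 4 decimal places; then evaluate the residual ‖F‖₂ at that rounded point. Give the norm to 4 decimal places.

11.1686

At (2, 5/2): F = (-18.0000, -30.0000).
Jacobian J = [[-2·q, -2·p - 2], [2·p·q + 2·p - 2·q^2 - 3·q, p^2 - 4·p·q - 3·p]].
At the point, J = [[-5.0000, -6.0000], [-6.0000, -22.0000]] (det J = 74.0000).
Solving J·Δ = −F gives Δ = (-2.9189, -0.5676).
Then the next iterate is (p, q)₁ = (-0.9189, 1.9324).
Re-evaluating at (-0.9189, 1.9324): F = (-3.313435, 10.665756), so ‖F‖₂ = 11.1686.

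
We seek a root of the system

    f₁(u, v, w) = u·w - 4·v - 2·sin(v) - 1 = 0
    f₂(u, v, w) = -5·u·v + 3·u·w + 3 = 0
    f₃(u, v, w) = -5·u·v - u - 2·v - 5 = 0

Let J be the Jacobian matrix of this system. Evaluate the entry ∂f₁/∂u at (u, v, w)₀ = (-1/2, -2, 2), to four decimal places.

∂f₁/∂u = w.
At (-1/2, -2, 2) this is 2.0000.

2.0000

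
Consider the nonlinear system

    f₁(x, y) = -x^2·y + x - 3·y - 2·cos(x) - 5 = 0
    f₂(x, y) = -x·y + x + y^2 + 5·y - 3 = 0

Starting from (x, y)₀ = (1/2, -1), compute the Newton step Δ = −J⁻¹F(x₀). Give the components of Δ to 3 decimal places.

At (1/2, -1): F = (-3.00517, -6.000).
Jacobian J = [[-2·x·y + 2·sin(x) + 1, -x^2 - 3], [-y + 1, -x + 2·y + 5]].
At the point, J = [[2.95885, -3.250], [2.000, 2.500]] (det J = 13.89713).
Solving J·Δ = −F gives Δ = (1.944, 0.845).

(1.944, 0.845)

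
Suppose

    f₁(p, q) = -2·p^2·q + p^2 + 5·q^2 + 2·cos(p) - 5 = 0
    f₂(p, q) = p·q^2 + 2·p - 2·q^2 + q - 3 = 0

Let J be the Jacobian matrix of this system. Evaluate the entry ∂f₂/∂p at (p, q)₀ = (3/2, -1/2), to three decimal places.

2.250

∂f₂/∂p = q^2 + 2.
At (3/2, -1/2) this is 2.250.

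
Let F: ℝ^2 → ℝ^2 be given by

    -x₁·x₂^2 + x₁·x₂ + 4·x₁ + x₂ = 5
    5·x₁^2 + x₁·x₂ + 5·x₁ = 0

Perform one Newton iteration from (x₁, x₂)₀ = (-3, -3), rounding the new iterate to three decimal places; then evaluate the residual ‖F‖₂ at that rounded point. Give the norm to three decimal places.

At (-3, -3): F = (16.000, 39.000).
Jacobian J = [[-x₂^2 + x₂ + 4, -2·x₁·x₂ + x₁ + 1], [10·x₁ + x₂ + 5, x₁]].
At the point, J = [[-8.000, -20.000], [-28.000, -3.000]] (det J = -536.000).
Solving J·Δ = −F gives Δ = (1.366, 0.254).
Then the next iterate is (x₁, x₂)₁ = (-1.634, -2.746).
Re-evaluating at (-1.634, -2.746): F = (2.52617, 9.66674), so ‖F‖₂ = 9.991.

9.991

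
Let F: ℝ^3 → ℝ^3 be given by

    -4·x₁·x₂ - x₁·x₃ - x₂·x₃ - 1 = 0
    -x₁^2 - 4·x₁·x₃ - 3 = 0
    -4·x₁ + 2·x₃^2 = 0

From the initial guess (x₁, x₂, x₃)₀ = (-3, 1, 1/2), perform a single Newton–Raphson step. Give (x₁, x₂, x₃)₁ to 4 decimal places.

(-0.1071, 1.1693, 0.0357)

At (-3, 1, 1/2): F = (12.0000, -6.0000, 12.5000).
Jacobian J = [[-4·x₂ - x₃, -4·x₁ - x₃, -x₁ - x₂], [-2·x₁ - 4·x₃, 0, -4·x₁], [-4, 0, 4·x₃]].
At the point, J = [[-4.5000, 11.5000, 2.0000], [4.0000, 0.0000, 12.0000], [-4.0000, 0.0000, 2.0000]] (det J = -644.0000).
Solving J·Δ = −F gives Δ = (2.8929, 0.1693, -0.4643).
Then the next iterate is (x₁, x₂, x₃)₁ = (-0.1071, 1.1693, 0.0357).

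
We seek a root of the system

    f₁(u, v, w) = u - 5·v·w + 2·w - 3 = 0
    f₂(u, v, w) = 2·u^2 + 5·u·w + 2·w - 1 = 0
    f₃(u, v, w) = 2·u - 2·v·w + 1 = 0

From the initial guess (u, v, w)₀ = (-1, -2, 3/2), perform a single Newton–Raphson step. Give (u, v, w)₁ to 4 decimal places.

At (-1, -2, 3/2): F = (14.0000, -3.5000, 5.0000).
Jacobian J = [[1, -5·w, -5·v + 2], [4·u + 5·w, 0, 5·u + 2], [2, -2·w, -2·v]].
At the point, J = [[1.0000, -7.5000, 12.0000], [3.5000, 0.0000, -3.0000], [2.0000, -3.0000, 4.0000]] (det J = 15.0000).
Solving J·Δ = −F gives Δ = (-0.5000, -1.0000, -1.7500).
Then the next iterate is (u, v, w)₁ = (-1.5000, -3.0000, -0.2500).

(-1.5000, -3.0000, -0.2500)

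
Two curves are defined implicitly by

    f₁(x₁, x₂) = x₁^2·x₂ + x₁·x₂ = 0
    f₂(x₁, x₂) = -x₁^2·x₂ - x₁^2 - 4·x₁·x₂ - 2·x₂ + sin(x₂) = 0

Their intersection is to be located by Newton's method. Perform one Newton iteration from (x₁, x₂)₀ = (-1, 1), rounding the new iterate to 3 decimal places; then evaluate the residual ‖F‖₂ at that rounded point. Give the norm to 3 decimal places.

At (-1, 1): F = (0.000, 0.84147).
Jacobian J = [[2·x₁·x₂ + x₂, x₁^2 + x₁], [-2·x₁·x₂ - 2·x₁ - 4·x₂, -x₁^2 - 4·x₁ + cos(x₂) - 2]].
At the point, J = [[-1.000, 0.000], [0.000, 1.54030]] (det J = -1.54030).
Solving J·Δ = −F gives Δ = (0.000, -0.546).
Then the next iterate is (x₁, x₂)₁ = (-1.000, 0.454).
Re-evaluating at (-1.000, 0.454): F = (0.000, -0.10744), so ‖F‖₂ = 0.107.

0.107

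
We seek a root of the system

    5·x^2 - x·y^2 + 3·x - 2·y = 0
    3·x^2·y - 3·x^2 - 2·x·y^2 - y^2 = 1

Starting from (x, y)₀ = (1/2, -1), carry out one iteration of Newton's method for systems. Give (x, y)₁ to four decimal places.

At (1/2, -1): F = (4.2500, -4.5000).
Jacobian J = [[10·x - y^2 + 3, -2·x·y - 2], [6·x·y - 6·x - 2·y^2, 3·x^2 - 4·x·y - 2·y]].
At the point, J = [[7.0000, -1.0000], [-8.0000, 4.7500]] (det J = 25.2500).
Solving J·Δ = −F gives Δ = (-0.6213, -0.0990).
Then the next iterate is (x, y)₁ = (-0.1213, -1.0990).

(-0.1213, -1.0990)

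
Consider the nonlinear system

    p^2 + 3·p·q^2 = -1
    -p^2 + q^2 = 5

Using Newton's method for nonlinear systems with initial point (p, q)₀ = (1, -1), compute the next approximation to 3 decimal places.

At (1, -1): F = (5.000, -5.000).
Jacobian J = [[2·p + 3·q^2, 6·p·q], [-2·p, 2·q]].
At the point, J = [[5.000, -6.000], [-2.000, -2.000]] (det J = -22.000).
Solving J·Δ = −F gives Δ = (-1.818, -0.682).
Then the next iterate is (p, q)₁ = (-0.818, -1.682).

(-0.818, -1.682)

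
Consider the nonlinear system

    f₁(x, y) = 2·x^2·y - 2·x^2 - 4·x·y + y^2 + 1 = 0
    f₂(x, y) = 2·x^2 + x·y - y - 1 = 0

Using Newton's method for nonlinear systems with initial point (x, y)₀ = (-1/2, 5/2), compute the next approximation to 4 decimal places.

(-1.2857, -0.5952)

At (-1/2, 5/2): F = (13.0000, -4.2500).
Jacobian J = [[4·x·y - 4·x - 4·y, 2·x^2 - 4·x + 2·y], [4·x + y, x - 1]].
At the point, J = [[-13.0000, 7.5000], [0.5000, -1.5000]] (det J = 15.7500).
Solving J·Δ = −F gives Δ = (-0.7857, -3.0952).
Then the next iterate is (x, y)₁ = (-1.2857, -0.5952).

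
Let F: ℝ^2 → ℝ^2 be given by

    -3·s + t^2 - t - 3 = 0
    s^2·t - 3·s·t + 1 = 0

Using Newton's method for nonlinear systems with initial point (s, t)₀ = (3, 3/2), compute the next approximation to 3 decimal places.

At (3, 3/2): F = (-11.250, 1.000).
Jacobian J = [[-3, 2·t - 1], [2·s·t - 3·t, s^2 - 3·s]].
At the point, J = [[-3.000, 2.000], [4.500, 0.000]] (det J = -9.000).
Solving J·Δ = −F gives Δ = (-0.222, 5.292).
Then the next iterate is (s, t)₁ = (2.778, 6.792).

(2.778, 6.792)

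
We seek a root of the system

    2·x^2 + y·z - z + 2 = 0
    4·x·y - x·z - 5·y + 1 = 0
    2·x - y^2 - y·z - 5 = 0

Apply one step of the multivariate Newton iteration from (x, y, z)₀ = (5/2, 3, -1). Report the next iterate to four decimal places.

At (5/2, 3, -1): F = (12.5000, 18.5000, -6.0000).
Jacobian J = [[4·x, z, y - 1], [4·y - z, 4·x - 5, -x], [2, -2·y - z, -y]].
At the point, J = [[10.0000, -1.0000, 2.0000], [13.0000, 5.0000, -2.5000], [2.0000, -5.0000, -3.0000]] (det J = -459.0000).
Solving J·Δ = −F gives Δ = (-1.1748, -1.1111, -0.9314).
Then the next iterate is (x, y, z)₁ = (1.3252, 1.8889, -1.9314).

(1.3252, 1.8889, -1.9314)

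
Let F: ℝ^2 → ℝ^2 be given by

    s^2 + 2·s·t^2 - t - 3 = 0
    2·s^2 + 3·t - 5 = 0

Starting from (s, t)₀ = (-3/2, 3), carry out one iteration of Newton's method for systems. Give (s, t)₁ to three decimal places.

At (-3/2, 3): F = (-30.750, 8.500).
Jacobian J = [[2·s + 2·t^2, 4·s·t - 1], [4·s, 3]].
At the point, J = [[15.000, -19.000], [-6.000, 3.000]] (det J = -69.000).
Solving J·Δ = −F gives Δ = (1.004, -0.826).
Then the next iterate is (s, t)₁ = (-0.496, 2.174).

(-0.496, 2.174)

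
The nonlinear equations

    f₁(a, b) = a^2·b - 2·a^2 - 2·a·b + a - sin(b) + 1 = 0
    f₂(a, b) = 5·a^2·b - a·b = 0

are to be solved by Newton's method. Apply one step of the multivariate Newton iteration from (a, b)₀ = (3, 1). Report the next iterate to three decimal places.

At (3, 1): F = (-11.84147, 42.000).
Jacobian J = [[2·a·b - 4·a - 2·b + 1, a^2 - 2·a - cos(b)], [10·a·b - b, 5·a^2 - a]].
At the point, J = [[-7.000, 2.45970], [29.000, 42.000]] (det J = -365.33123).
Solving J·Δ = −F gives Δ = (-1.644, 0.135).
Then the next iterate is (a, b)₁ = (1.356, 1.135).

(1.356, 1.135)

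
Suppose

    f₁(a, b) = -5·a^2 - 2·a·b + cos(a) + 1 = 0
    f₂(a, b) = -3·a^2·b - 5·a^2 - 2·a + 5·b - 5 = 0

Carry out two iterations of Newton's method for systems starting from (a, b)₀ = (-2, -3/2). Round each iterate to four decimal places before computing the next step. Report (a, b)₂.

(-0.7904, 1.4490)

At (-2, -3/2): F = (-25.416147, -10.5000).
Jacobian J = [[-10·a - 2·b - sin(a), -2·a], [-6·a·b - 10·a - 2, -3·a^2 + 5]].
At the point, J = [[23.909297, 4.0000], [0.0000, -7.0000]] (det J = -167.365082).
Solving J·Δ = −F gives Δ = (1.3140, -1.5000).
Then the next iterate is (a, b)₁ = (-0.6860, -3.0000).
Round to (-0.6860, -3.0000) and repeat: F = (-4.695194, -16.745616), J = [[13.493447, 1.3720], [-7.4880, 3.588212]].
Δ = (-0.1044, 4.4490), so (a, b)₂ = (-0.7904, 1.4490).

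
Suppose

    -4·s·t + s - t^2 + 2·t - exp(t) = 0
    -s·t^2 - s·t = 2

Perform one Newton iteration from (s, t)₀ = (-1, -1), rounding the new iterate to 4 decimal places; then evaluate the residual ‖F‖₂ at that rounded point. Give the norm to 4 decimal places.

At (-1, -1): F = (-8.367879, -2.0000).
Jacobian J = [[-4·t + 1, -4·s - 2·t - exp(t) + 2], [-t^2 - t, -2·s·t - s]].
At the point, J = [[5.0000, 7.632121], [0.0000, -1.0000]] (det J = -5.0000).
Solving J·Δ = −F gives Δ = (4.7264, -2.0000).
Then the next iterate is (s, t)₁ = (3.7264, -3.0000).
Re-evaluating at (3.7264, -3.0000): F = (33.393413, -24.3584), so ‖F‖₂ = 41.3334.

41.3334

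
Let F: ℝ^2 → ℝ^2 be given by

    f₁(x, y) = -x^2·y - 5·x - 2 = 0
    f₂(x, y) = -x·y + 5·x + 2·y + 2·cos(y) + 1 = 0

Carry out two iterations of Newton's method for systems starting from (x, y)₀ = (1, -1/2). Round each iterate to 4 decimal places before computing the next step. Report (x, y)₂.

(-1.6450, 2.3784)

At (1, -1/2): F = (-6.5000, 7.255165).
Jacobian J = [[-2·x·y - 5, -x^2], [-y + 5, -x - 2·sin(y) + 2]].
At the point, J = [[-4.0000, -1.0000], [5.5000, 1.958851]] (det J = -2.335404).
Solving J·Δ = −F gives Δ = (-2.3454, 2.8814).
Then the next iterate is (x, y)₁ = (-1.3454, 2.3814).
Round to (-1.3454, 2.3814) and repeat: F = (0.416425, 0.790329), J = [[1.407871, -1.810101], [2.6186, 1.967278]].
Δ = (-0.2996, -0.0030), so (x, y)₂ = (-1.6450, 2.3784).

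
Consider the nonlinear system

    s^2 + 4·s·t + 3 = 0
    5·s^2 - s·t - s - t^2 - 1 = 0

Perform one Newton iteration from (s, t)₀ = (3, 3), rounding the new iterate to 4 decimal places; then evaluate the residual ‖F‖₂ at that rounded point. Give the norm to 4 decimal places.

13.8523

At (3, 3): F = (48.0000, 23.0000).
Jacobian J = [[2·s + 4·t, 4·s], [10·s - t - 1, -s - 2·t]].
At the point, J = [[18.0000, 12.0000], [26.0000, -9.0000]] (det J = -474.0000).
Solving J·Δ = −F gives Δ = (-1.4937, -1.7595).
Then the next iterate is (s, t)₁ = (1.5063, 1.2405).
Re-evaluating at (1.5063, 1.2405): F = (12.743200, 5.430993), so ‖F‖₂ = 13.8523.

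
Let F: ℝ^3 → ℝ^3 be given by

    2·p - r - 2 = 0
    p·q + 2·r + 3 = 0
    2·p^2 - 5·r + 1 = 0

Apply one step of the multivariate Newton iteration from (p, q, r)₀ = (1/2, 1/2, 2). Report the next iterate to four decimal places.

At (1/2, 1/2, 2): F = (-3.0000, 7.2500, -8.5000).
Jacobian J = [[2, 0, -1], [q, p, 2], [4·p, 0, -5]].
At the point, J = [[2.0000, 0.0000, -1.0000], [0.5000, 0.5000, 2.0000], [2.0000, 0.0000, -5.0000]] (det J = -4.0000).
Solving J·Δ = −F gives Δ = (0.8125, -9.8125, -1.3750).
Then the next iterate is (p, q, r)₁ = (1.3125, -9.3125, 0.6250).

(1.3125, -9.3125, 0.6250)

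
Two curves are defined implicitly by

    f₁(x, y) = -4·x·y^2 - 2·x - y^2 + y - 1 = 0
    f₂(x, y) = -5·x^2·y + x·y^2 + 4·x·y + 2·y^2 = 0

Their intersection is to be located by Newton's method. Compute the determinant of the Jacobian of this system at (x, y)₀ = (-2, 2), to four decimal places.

J = [[-4·y^2 - 2, -8·x·y - 2·y + 1], [-10·x·y + y^2 + 4·y, -5·x^2 + 2·x·y + 4·x + 4·y]].
At the point, J = [[-18.0000, 29.0000], [52.0000, -28.0000]].
det J = -1004.0000.

-1004.0000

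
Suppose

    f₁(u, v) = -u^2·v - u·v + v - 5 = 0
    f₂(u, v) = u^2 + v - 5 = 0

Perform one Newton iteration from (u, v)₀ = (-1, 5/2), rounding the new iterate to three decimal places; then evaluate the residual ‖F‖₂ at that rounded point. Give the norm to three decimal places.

At (-1, 5/2): F = (-2.500, -1.500).
Jacobian J = [[-2·u·v - v, -u^2 - u + 1], [2·u, 1]].
At the point, J = [[2.500, 1.000], [-2.000, 1.000]] (det J = 4.500).
Solving J·Δ = −F gives Δ = (0.222, 1.944).
Then the next iterate is (u, v)₁ = (-0.778, 4.444).
Re-evaluating at (-0.778, 4.444): F = (0.21155, 0.04928), so ‖F‖₂ = 0.217.

0.217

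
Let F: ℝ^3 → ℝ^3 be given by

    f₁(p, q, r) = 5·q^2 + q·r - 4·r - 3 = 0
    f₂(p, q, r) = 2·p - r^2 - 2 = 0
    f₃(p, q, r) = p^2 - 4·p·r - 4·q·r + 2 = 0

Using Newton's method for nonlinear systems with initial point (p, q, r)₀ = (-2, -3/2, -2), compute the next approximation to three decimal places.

At (-2, -3/2, -2): F = (19.250, -10.000, -22.000).
Jacobian J = [[0, 10·q + r, q - 4], [2, 0, -2·r], [2·p - 4·r, -4·r, -4·p - 4·q]].
At the point, J = [[0.000, -17.000, -5.500], [2.000, 0.000, 4.000], [4.000, 8.000, 14.000]] (det J = 116.000).
Solving J·Δ = −F gives Δ = (9.138, 1.802, -2.069).
Then the next iterate is (p, q, r)₁ = (7.138, 0.302, -4.069).

(7.138, 0.302, -4.069)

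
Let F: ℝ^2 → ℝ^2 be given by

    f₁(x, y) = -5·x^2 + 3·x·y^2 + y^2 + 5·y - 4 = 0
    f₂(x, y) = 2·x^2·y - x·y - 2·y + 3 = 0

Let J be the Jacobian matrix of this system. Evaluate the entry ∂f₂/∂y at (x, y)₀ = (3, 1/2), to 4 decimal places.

13.0000

∂f₂/∂y = 2·x^2 - x - 2.
At (3, 1/2) this is 13.0000.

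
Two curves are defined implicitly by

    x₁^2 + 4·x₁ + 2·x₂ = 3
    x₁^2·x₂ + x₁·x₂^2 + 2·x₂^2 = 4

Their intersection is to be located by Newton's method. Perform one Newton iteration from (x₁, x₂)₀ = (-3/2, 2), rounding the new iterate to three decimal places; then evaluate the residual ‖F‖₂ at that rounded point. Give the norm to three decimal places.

11.500

At (-3/2, 2): F = (-2.750, 2.500).
Jacobian J = [[2·x₁ + 4, 2], [2·x₁·x₂ + x₂^2, x₁^2 + 2·x₁·x₂ + 4·x₂]].
At the point, J = [[1.000, 2.000], [-2.000, 4.250]] (det J = 8.250).
Solving J·Δ = −F gives Δ = (2.023, 0.364).
Then the next iterate is (x₁, x₂)₁ = (0.523, 2.364).
Re-evaluating at (0.523, 2.364): F = (4.09353, 10.74640), so ‖F‖₂ = 11.500.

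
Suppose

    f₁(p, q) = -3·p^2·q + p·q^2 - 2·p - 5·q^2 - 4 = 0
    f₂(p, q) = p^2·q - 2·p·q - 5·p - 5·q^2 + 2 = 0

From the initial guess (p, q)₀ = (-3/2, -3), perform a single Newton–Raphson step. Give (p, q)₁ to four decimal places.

At (-3/2, -3): F = (-39.2500, -51.2500).
Jacobian J = [[-6·p·q + q^2 - 2, -3·p^2 + 2·p·q - 10·q], [2·p·q - 2·q - 5, p^2 - 2·p - 10·q]].
At the point, J = [[-20.0000, 32.2500], [10.0000, 35.2500]] (det J = -1027.5000).
Solving J·Δ = −F gives Δ = (0.2620, 1.3796).
Then the next iterate is (p, q)₁ = (-1.2380, -1.6204).

(-1.2380, -1.6204)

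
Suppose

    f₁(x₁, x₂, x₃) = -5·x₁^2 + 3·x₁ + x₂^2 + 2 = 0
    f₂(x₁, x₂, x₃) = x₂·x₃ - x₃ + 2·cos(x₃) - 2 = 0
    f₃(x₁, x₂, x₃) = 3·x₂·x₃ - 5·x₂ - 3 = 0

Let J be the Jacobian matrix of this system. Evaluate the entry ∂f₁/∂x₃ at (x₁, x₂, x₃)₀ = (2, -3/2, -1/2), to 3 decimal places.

0.000

∂f₁/∂x₃ = 0.
At (2, -3/2, -1/2) this is 0.000.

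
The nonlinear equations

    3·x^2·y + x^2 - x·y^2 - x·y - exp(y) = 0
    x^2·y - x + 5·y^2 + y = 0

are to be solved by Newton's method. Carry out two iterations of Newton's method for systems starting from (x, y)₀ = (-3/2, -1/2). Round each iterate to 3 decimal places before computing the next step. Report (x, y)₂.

(-3.648, -0.715)

At (-3/2, -1/2): F = (-2.10653, 1.125).
Jacobian J = [[6·x·y + 2·x - y^2 - y, 3·x^2 - 2·x·y - x - exp(y)], [2·x·y - 1, x^2 + 10·y + 1]].
At the point, J = [[1.750, 6.14347], [0.500, -1.750]] (det J = -6.13423).
Solving J·Δ = −F gives Δ = (-0.526, 0.493).
Then the next iterate is (x, y)₁ = (-2.026, -0.007).
Round to (-2.026, -0.007) and repeat: F = (3.01137, 1.99051), J = [[-3.95996, 13.31864], [-0.97164, 5.03468]].
Δ = (-1.622, -0.708), so (x, y)₂ = (-3.648, -0.715).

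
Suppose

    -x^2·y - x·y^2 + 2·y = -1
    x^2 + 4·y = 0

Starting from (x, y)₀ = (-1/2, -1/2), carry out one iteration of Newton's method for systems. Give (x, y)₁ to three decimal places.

(1.321, 0.393)

At (-1/2, -1/2): F = (0.250, -1.750).
Jacobian J = [[-2·x·y - y^2, -x^2 - 2·x·y + 2], [2·x, 4]].
At the point, J = [[-0.750, 1.250], [-1.000, 4.000]] (det J = -1.750).
Solving J·Δ = −F gives Δ = (1.821, 0.893).
Then the next iterate is (x, y)₁ = (1.321, 0.393).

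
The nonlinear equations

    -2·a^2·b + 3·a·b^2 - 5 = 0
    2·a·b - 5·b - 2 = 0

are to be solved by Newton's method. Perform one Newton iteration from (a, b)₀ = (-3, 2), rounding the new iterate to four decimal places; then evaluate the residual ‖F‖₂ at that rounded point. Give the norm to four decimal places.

43.9878

At (-3, 2): F = (-77.0000, -24.0000).
Jacobian J = [[-4·a·b + 3·b^2, -2·a^2 + 6·a·b], [2·b, 2·a - 5]].
At the point, J = [[36.0000, -54.0000], [4.0000, -11.0000]] (det J = -180.0000).
Solving J·Δ = −F gives Δ = (-2.4944, -3.0889).
Then the next iterate is (a, b)₁ = (-5.4944, -1.0889).
Re-evaluating at (-5.4944, -1.0889): F = (41.200183, 15.410204), so ‖F‖₂ = 43.9878.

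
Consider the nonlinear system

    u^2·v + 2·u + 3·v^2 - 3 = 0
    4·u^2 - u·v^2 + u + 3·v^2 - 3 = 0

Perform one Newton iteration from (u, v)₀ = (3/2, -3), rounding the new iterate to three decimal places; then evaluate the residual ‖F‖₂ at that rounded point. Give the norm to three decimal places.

At (3/2, -3): F = (20.250, 21.000).
Jacobian J = [[2·u·v + 2, u^2 + 6·v], [8·u - v^2 + 1, -2·u·v + 6·v]].
At the point, J = [[-7.000, -15.750], [4.000, -9.000]] (det J = 126.000).
Solving J·Δ = −F gives Δ = (-1.179, 1.810).
Then the next iterate is (u, v)₁ = (0.321, -1.190).
Re-evaluating at (0.321, -1.190): F = (1.76768, 1.52690), so ‖F‖₂ = 2.336.

2.336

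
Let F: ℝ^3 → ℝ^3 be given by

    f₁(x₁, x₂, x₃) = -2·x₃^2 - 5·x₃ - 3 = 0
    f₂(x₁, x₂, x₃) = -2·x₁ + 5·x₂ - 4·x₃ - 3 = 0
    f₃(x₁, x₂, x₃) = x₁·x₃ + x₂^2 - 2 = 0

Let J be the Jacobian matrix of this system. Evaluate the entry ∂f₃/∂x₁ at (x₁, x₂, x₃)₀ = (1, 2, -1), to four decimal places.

-1.0000

∂f₃/∂x₁ = x₃.
At (1, 2, -1) this is -1.0000.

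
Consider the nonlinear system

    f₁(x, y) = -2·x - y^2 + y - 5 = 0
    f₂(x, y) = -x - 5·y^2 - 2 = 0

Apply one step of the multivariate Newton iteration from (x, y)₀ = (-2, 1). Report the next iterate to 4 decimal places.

At (-2, 1): F = (-1.0000, -5.0000).
Jacobian J = [[-2, -2·y + 1], [-1, -10·y]].
At the point, J = [[-2.0000, -1.0000], [-1.0000, -10.0000]] (det J = 19.0000).
Solving J·Δ = −F gives Δ = (-0.2632, -0.4737).
Then the next iterate is (x, y)₁ = (-2.2632, 0.5263).

(-2.2632, 0.5263)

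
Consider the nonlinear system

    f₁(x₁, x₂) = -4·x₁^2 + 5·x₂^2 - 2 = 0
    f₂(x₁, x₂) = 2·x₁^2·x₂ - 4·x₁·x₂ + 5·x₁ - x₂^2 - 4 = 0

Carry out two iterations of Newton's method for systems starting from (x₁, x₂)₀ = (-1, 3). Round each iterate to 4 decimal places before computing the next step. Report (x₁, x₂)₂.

(-1.3036, 1.3458)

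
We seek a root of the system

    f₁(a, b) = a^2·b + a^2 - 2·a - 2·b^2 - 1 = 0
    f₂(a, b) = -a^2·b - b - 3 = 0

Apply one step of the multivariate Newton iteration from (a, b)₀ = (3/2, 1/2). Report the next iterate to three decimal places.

At (3/2, 1/2): F = (-1.125, -4.625).
Jacobian J = [[2·a·b + 2·a - 2, a^2 - 4·b], [-2·a·b, -a^2 - 1]].
At the point, J = [[2.500, 0.250], [-1.500, -3.250]] (det J = -7.750).
Solving J·Δ = −F gives Δ = (0.621, -1.710).
Then the next iterate is (a, b)₁ = (2.121, -1.210).

(2.121, -1.210)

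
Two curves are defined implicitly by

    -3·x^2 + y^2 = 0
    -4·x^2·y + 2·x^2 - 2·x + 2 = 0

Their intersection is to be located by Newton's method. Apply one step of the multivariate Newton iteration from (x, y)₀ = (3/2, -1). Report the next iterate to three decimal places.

(0.821, -0.819)

At (3/2, -1): F = (-5.750, 12.500).
Jacobian J = [[-6·x, 2·y], [-8·x·y + 4·x - 2, -4·x^2]].
At the point, J = [[-9.000, -2.000], [16.000, -9.000]] (det J = 113.000).
Solving J·Δ = −F gives Δ = (-0.679, 0.181).
Then the next iterate is (x, y)₁ = (0.821, -0.819).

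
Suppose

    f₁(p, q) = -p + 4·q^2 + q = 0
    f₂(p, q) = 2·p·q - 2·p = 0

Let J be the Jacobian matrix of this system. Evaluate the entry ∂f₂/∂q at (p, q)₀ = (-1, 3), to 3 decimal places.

-2.000

∂f₂/∂q = 2·p.
At (-1, 3) this is -2.000.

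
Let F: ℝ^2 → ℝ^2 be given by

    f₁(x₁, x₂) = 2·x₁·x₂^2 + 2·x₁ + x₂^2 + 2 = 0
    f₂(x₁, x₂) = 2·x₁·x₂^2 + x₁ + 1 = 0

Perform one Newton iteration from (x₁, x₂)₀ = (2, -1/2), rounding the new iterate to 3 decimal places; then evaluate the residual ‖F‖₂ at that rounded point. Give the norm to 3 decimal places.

4.032

At (2, -1/2): F = (7.250, 4.000).
Jacobian J = [[2·x₂^2 + 2, 4·x₁·x₂ + 2·x₂], [2·x₂^2 + 1, 4·x₁·x₂]].
At the point, J = [[2.500, -5.000], [1.500, -4.000]] (det J = -2.500).
Solving J·Δ = −F gives Δ = (-3.600, -0.350).
Then the next iterate is (x₁, x₂)₁ = (-1.600, -0.850).
Re-evaluating at (-1.600, -0.850): F = (-2.78950, -2.912), so ‖F‖₂ = 4.032.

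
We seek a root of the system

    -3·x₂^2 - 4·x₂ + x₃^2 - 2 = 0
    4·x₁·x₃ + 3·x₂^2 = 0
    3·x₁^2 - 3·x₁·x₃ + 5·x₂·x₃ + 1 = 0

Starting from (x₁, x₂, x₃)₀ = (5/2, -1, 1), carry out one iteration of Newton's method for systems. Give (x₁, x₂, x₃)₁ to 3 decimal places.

(1.189, -0.515, 0.515)

At (5/2, -1, 1): F = (0.000, 13.000, 7.250).
Jacobian J = [[0, -6·x₂ - 4, 2·x₃], [4·x₃, 6·x₂, 4·x₁], [6·x₁ - 3·x₃, 5·x₃, -3·x₁ + 5·x₂]].
At the point, J = [[0.000, 2.000, 2.000], [4.000, -6.000, 10.000], [12.000, 5.000, -12.500]] (det J = 524.000).
Solving J·Δ = −F gives Δ = (-1.311, 0.485, -0.485).
Then the next iterate is (x₁, x₂, x₃)₁ = (1.189, -0.515, 0.515).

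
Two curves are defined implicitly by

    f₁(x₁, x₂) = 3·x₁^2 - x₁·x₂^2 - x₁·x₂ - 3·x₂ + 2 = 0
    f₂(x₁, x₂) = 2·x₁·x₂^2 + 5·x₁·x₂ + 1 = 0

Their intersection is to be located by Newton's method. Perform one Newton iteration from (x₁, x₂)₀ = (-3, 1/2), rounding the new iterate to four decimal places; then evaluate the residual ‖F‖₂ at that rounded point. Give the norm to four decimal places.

8.0463

At (-3, 1/2): F = (29.7500, -8.0000).
Jacobian J = [[6·x₁ - x₂^2 - x₂, -2·x₁·x₂ - x₁ - 3], [2·x₂^2 + 5·x₂, 4·x₁·x₂ + 5·x₁]].
At the point, J = [[-18.7500, 3.0000], [3.0000, -21.0000]] (det J = 384.7500).
Solving J·Δ = −F gives Δ = (1.5614, -0.1579).
Then the next iterate is (x₁, x₂)₁ = (-1.4386, 0.3421).
Re-evaluating at (-1.4386, 0.3421): F = (7.842918, -1.797451), so ‖F‖₂ = 8.0463.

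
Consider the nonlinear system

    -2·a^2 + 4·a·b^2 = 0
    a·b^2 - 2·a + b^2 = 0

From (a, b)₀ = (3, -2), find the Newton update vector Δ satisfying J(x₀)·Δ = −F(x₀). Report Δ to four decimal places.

At (3, -2): F = (30.0000, 10.0000).
Jacobian J = [[-4·a + 4·b^2, 8·a·b], [b^2 - 2, 2·a·b + 2·b]].
At the point, J = [[4.0000, -48.0000], [2.0000, -16.0000]] (det J = 32.0000).
Solving J·Δ = −F gives Δ = (0.0000, 0.6250).

(0.0000, 0.6250)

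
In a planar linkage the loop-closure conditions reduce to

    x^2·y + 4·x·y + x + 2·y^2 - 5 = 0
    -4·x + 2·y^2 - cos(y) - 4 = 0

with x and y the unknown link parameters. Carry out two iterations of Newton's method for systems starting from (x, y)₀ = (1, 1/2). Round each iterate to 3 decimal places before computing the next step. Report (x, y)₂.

(0.141, 1.520)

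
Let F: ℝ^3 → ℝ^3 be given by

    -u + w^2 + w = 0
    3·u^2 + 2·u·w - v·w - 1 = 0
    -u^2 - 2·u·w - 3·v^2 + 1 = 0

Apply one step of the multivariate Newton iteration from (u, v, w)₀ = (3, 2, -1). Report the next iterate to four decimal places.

(2.1507, 2.1918, -3.1507)

At (3, 2, -1): F = (-3.0000, 22.0000, -14.0000).
Jacobian J = [[-1, 0, 2·w + 1], [6·u + 2·w, -w, 2·u - v], [-2·u - 2·w, -6·v, -2·u]].
At the point, J = [[-1.0000, 0.0000, -1.0000], [16.0000, 1.0000, 4.0000], [-4.0000, -12.0000, -6.0000]] (det J = 146.0000).
Solving J·Δ = −F gives Δ = (-0.8493, 0.1918, -2.1507).
Then the next iterate is (u, v, w)₁ = (2.1507, 2.1918, -3.1507).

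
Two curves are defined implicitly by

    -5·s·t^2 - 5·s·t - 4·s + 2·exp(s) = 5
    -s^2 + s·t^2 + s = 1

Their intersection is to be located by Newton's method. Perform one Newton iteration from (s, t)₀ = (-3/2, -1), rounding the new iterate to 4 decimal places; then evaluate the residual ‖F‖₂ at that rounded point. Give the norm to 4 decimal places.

3.6034

At (-3/2, -1): F = (1.446260, -6.2500).
Jacobian J = [[-5·t^2 - 5·t + 2·exp(s) - 4, -10·s·t - 5·s], [-2·s + t^2 + 1, 2·s·t]].
At the point, J = [[-3.553740, -7.5000], [5.0000, 3.0000]] (det J = 26.838781).
Solving J·Δ = −F gives Δ = (1.5849, -0.5581).
Then the next iterate is (s, t)₁ = (0.0849, -1.5581).
Re-evaluating at (0.0849, -1.5581): F = (-3.531518, -0.716198), so ‖F‖₂ = 3.6034.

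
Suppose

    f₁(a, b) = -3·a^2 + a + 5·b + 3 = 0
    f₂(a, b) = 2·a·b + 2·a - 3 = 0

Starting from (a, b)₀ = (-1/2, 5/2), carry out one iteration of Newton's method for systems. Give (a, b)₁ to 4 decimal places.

At (-1/2, 5/2): F = (14.2500, -6.5000).
Jacobian J = [[-6·a + 1, 5], [2·b + 2, 2·a]].
At the point, J = [[4.0000, 5.0000], [7.0000, -1.0000]] (det J = -39.0000).
Solving J·Δ = −F gives Δ = (0.4679, -3.2244).
Then the next iterate is (a, b)₁ = (-0.0321, -0.7244).

(-0.0321, -0.7244)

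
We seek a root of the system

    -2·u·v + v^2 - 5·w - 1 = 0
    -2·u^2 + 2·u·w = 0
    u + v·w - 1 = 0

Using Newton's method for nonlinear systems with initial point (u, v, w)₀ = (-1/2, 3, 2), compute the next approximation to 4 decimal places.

(-0.2659, 2.2756, 0.9049)

At (-1/2, 3, 2): F = (1.0000, -2.5000, 4.5000).
Jacobian J = [[-2·v, -2·u + 2·v, -5], [-4·u + 2·w, 0, 2·u], [1, w, v]].
At the point, J = [[-6.0000, 7.0000, -5.0000], [6.0000, 0.0000, -1.0000], [1.0000, 2.0000, 3.0000]] (det J = -205.0000).
Solving J·Δ = −F gives Δ = (0.2341, -0.7244, -1.0951).
Then the next iterate is (u, v, w)₁ = (-0.2659, 2.2756, 0.9049).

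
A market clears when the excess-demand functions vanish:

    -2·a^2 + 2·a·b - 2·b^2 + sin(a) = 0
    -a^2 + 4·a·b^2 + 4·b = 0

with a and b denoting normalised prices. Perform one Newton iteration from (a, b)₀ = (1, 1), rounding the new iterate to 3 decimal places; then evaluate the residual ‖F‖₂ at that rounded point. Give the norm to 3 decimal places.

1.508

At (1, 1): F = (-1.15853, 7.000).
Jacobian J = [[-4·a + 2·b + cos(a), 2·a - 4·b], [-2·a + 4·b^2, 8·a·b + 4]].
At the point, J = [[-1.45970, -2.000], [2.000, 12.000]] (det J = -13.51637).
Solving J·Δ = −F gives Δ = (0.007, -0.585).
Then the next iterate is (a, b)₁ = (1.007, 0.415).
Re-evaluating at (1.007, 0.415): F = (-0.69151, 1.33967), so ‖F‖₂ = 1.508.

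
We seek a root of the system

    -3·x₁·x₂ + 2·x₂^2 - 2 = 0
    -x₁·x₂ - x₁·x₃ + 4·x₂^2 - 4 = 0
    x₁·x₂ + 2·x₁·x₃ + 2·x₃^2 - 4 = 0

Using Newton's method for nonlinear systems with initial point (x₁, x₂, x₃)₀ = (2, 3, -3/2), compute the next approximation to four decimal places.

(0.7661, 1.4825, -2.7675)

At (2, 3, -3/2): F = (-2.0000, 29.0000, 0.5000).
Jacobian J = [[-3·x₂, -3·x₁ + 4·x₂, 0], [-x₂ - x₃, -x₁ + 8·x₂, -x₁], [x₂ + 2·x₃, x₁, 2·x₁ + 4·x₃]].
At the point, J = [[-9.0000, 6.0000, 0.0000], [-1.5000, 22.0000, -2.0000], [0.0000, 2.0000, -2.0000]] (det J = 342.0000).
Solving J·Δ = −F gives Δ = (-1.2339, -1.5175, -1.2675).
Then the next iterate is (x₁, x₂, x₃)₁ = (0.7661, 1.4825, -2.7675).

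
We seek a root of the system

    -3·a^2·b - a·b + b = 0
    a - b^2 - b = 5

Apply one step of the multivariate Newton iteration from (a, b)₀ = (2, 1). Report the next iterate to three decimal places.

(2.500, -0.500)

At (2, 1): F = (-13.000, -5.000).
Jacobian J = [[-6·a·b - b, -3·a^2 - a + 1], [1, -2·b - 1]].
At the point, J = [[-13.000, -13.000], [1.000, -3.000]] (det J = 52.000).
Solving J·Δ = −F gives Δ = (0.500, -1.500).
Then the next iterate is (a, b)₁ = (2.500, -0.500).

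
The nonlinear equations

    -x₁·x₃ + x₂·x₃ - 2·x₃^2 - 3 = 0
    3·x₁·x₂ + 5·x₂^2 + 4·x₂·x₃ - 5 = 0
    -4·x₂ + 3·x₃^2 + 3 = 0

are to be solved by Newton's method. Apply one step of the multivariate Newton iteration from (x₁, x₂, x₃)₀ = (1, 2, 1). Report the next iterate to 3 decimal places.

(-3.937, 1.937, 1.291)

At (1, 2, 1): F = (-4.000, 29.000, -2.000).
Jacobian J = [[-x₃, x₃, -x₁ + x₂ - 4·x₃], [3·x₂, 3·x₁ + 10·x₂ + 4·x₃, 4·x₂], [0, -4, 6·x₃]].
At the point, J = [[-1.000, 1.000, -3.000], [6.000, 27.000, 8.000], [0.000, -4.000, 6.000]] (det J = -158.000).
Solving J·Δ = −F gives Δ = (-4.937, -0.063, 0.291).
Then the next iterate is (x₁, x₂, x₃)₁ = (-3.937, 1.937, 1.291).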